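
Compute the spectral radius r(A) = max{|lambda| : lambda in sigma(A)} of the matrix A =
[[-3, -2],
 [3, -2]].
r(A) = sqrt(12) ≈ 3.4641

The eigenvalues of A are the roots of its characteristic polynomial. With M = A (coefficients from the trace and determinant):
  p(λ) = det(λ I - M) = λ^2 + 5λ + 12.
For λ^2 + 5λ + 12 the discriminant is -23. It is negative, so the roots are the complex-conjugate pair λ = -5/2 ± (sqrt(23)/2) i ≈ -2.5 ± 2.3979i. For a conjugate pair the product of the roots equals the constant term, so |λ|^2 = 12 and |λ| = sqrt(12) ≈ 3.4641.
Thus the eigenvalues (to 4 decimals) are -2.5 ± 2.3979i (modulus 3.4641). The spectral radius is the largest modulus: r(A) = sqrt(12) ≈ 3.4641. (Cross-check: r(A) ≤ ||A||_2 ≈ 4.2426; equality holds whenever A is normal, though it can also hold for some non-normal A.)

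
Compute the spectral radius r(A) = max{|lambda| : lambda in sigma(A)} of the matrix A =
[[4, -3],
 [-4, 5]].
r(A) = 8

The eigenvalues of A are the roots of its characteristic polynomial. With M = A (coefficients from the trace and determinant):
  p(λ) = det(λ I - M) = λ^2 - 9λ + 8.
For λ^2 - 9λ + 8 the discriminant is 49. It is a perfect square (7^2), so the roots are rational: λ = (9 ± 7)/2 = 8, 1.
Thus the eigenvalues (to 4 decimals) are 8 (modulus 8); 1 (modulus 1). The spectral radius is the largest modulus: r(A) = 8. (Cross-check: r(A) ≤ ||A||_2 ≈ 8.0632; equality holds whenever A is normal, though it can also hold for some non-normal A.)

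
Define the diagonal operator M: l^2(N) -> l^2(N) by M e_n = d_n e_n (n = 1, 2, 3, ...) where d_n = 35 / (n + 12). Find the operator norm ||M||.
||M|| = 35/13 (attained at n = 1)

For M diagonal, ||M|| = sup_n |d_n| = sup_n 35/(n + 12). This is positive and strictly decreasing in n, so the supremum is attained at n = 1: d_1 = 35/(1 + 12) = 35/13. Hence ||M|| = 35/13.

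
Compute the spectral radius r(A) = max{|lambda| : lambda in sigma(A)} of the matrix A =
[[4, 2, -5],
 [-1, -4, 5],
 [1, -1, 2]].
r(A) ≈ 2.9275

The eigenvalues of A are the roots of its characteristic polynomial. With M = A (coefficients from the trace, the sum of principal 2x2 minors, and det A):
  p(λ) = det(λ I - M) = λ^3 - 2λ^2 - 4λ + 23.
No integer candidate from the rational root theorem (±divisors of 23) is a root, so the roots are irrational. The cubic discriminant is Δ = -9915 < 0, so there is one real root and a complex-conjugate pair. p(-3) = -10 and p(-2) = 15 have opposite signs, so a root lies in (-3, -2); Newton's method refines it to λ ≈ -2.6838. Dividing out (λ - (-2.6838)) leaves approximately λ^2 - 4.6838λ + 8.5701. For λ^2 - 4.6838λ + 8.5701 the discriminant is -12.3427. It is negative, so the remaining roots are the complex-conjugate pair λ ≈ 2.3419 ± 1.7566i. Their product equals the constant term, so |λ|^2 ≈ 8.5701 and |λ| ≈ 2.9275.
Thus the eigenvalues (to 4 decimals) are -2.6838 (modulus 2.6838); 2.3419 ± 1.7566i (modulus 2.9275). The spectral radius is the largest modulus: r(A) ≈ 2.9275. (Cross-check: r(A) ≤ ||A||_2 ≈ 9.1301; equality holds whenever A is normal, though it can also hold for some non-normal A.)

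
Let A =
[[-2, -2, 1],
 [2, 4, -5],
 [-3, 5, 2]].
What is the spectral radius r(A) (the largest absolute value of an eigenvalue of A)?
r(A) ≈ 6.1622

The eigenvalues of A are the roots of its characteristic polynomial. With M = A (coefficients from the trace, the sum of principal 2x2 minors, and det A):
  p(λ) = det(λ I - M) = λ^3 - 4λ^2 + 28λ + 66.
No integer candidate from the rational root theorem (±divisors of 66) is a root, so the roots are irrational. The cubic discriminant is Δ = -309036 < 0, so there is one real root and a complex-conjugate pair. p(-2) = -14 and p(-1) = 33 have opposite signs, so a root lies in (-2, -1); Newton's method refines it to λ ≈ -1.7381. Dividing out (λ - (-1.7381)) leaves approximately λ^2 - 5.7381λ + 37.9732. For λ^2 - 5.7381λ + 37.9732 the discriminant is -118.9672. It is negative, so the remaining roots are the complex-conjugate pair λ ≈ 2.869 ± 5.4536i. Their product equals the constant term, so |λ|^2 ≈ 37.9732 and |λ| ≈ 6.1622.
Thus the eigenvalues (to 4 decimals) are -1.7381 (modulus 1.7381); 2.869 ± 5.4536i (modulus 6.1622). The spectral radius is the largest modulus: r(A) ≈ 6.1622. (Cross-check: r(A) ≤ ||A||_2 ≈ 7.2853; equality holds whenever A is normal, though it can also hold for some non-normal A.)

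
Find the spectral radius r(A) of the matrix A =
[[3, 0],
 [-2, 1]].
r(A) = 3

The eigenvalues of A are the roots of its characteristic polynomial. With M = A (coefficients from the trace and determinant):
  p(λ) = det(λ I - M) = λ^2 - 4λ + 3.
For λ^2 - 4λ + 3 the discriminant is 4. It is a perfect square (2^2), so the roots are rational: λ = (4 ± 2)/2 = 3, 1.
Thus the eigenvalues (to 4 decimals) are 3 (modulus 3); 1 (modulus 1). The spectral radius is the largest modulus: r(A) = 3. (Cross-check: r(A) ≤ ||A||_2 ≈ 3.6503; equality holds whenever A is normal, though it can also hold for some non-normal A.)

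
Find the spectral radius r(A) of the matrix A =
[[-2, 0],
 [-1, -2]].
r(A) = 2

The eigenvalues of A are the roots of its characteristic polynomial. With M = A (coefficients from the trace and determinant):
  p(λ) = det(λ I - M) = λ^2 + 4λ + 4.
For λ^2 + 4λ + 4 the discriminant is 0. It is a perfect square (0^2), so the roots are rational: λ = (-4 ± 0)/2 = -2, -2.
Thus the eigenvalues (to 4 decimals) are -2 (modulus 2). The spectral radius is the largest modulus: r(A) = 2. (Cross-check: r(A) ≤ ||A||_2 ≈ 2.5616; equality holds whenever A is normal, though it can also hold for some non-normal A.)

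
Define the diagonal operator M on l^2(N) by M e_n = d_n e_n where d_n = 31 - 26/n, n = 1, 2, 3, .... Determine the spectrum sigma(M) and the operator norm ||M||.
sigma(M) = {31 - 26/n : n ≥ 1} ∪ {31}; ||M|| = 31

A bounded diagonal operator on l^2 with diagonal entries d_n has spectrum equal to the closure of {d_n : n ≥ 1}: every d_n is an eigenvalue (with eigenvector e_n), so {d_n} ⊂ sigma(M); the spectrum is closed, so its closure is too; and for lambda not in the closure, (M - lambda I) has bounded inverse (the diagonal entries 1/(d_n - lambda) are bounded). For our sequence d_n = 31 - 26/n, n = 1, 2, 3, ...:
  - {d_n} = {31 - 26/n : n ≥ 1}; the only limit point is 31
  - closure = {31 - 26/n : n ≥ 1} ∪ {31}
For the norm: a diagonal operator has ||M|| = sup_n |d_n|. Here d_n = 31 - 26/n increases monotonically from d_1 = 5 toward 31, with all terms in [5, 31); so sup_n |d_n| = 31 (the supremum is the limit, not attained). So ||M|| = 31.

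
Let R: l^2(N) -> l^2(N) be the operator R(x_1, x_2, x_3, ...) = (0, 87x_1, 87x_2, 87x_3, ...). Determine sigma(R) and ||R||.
sigma(R) = closed disk {z in C : |z| ≤ 87}; ||R|| = 87

Note R = 87·U where U is the unit right shift (U x)_k = x_{k-1} (with x_0 := 0); so ||R|| = 87||U|| and sigma(R) = 87·sigma(U). ||R x||^2 = sum_{k≥1} |87x_k|^2 = 7569||x||^2, so ||R|| = 87 and sigma(R) ⊂ {|z| ≤ 87}. For any |lambda| < 87, the equation (R - lambda I) x = 0 forces x_1 = 0, then 87x_k = lambda x_{k+1} ⇒ x = 0, so R has no eigenvalues. But (R - lambda I) is not surjective for |lambda| < 87: solving (R - lambda I) x = e_1 would require x_n proportional to (lambda/87)^(-n), which is not in l^2. So every |lambda| < 87 lies in the residual spectrum. The boundary |lambda| = 87 is in the approximate point spectrum (the spectrum is closed). Hence sigma(R) is the closed disk of radius 87.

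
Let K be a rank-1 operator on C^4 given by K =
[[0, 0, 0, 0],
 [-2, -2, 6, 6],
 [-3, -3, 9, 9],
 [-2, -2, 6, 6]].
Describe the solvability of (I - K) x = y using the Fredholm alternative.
(I - K) is invertible (det(I - K) = -12 ≠ 0), so for every y in C^4 the equation (I - K) x = y has a unique solution.

K has rank 1, so it is an outer product K = u v^T: every row of K is a multiple of one row vector. Reading off the entries, u = (0, 2, 3, 2) and v = (-1, -1, 3, 3) (row i of K equals u_i·v^T). A rank-one matrix u v^T satisfies K u = u (v·u) and kills the (3)-dimensional subspace v^⊥, so its characteristic polynomial is lambda^3 (lambda - v·u) with v·u = tr K = 13. Hence the eigenvalues of I - K are 1 (multiplicity 3) and 1 - (13) = -12, so det(I - K) = -12. (Direct check: I - K =
[[1, 0, 0, 0],
 [2, 3, -6, -6],
 [3, 3, -8, -9],
 [2, 2, -6, -5]]
has determinant -12.) The finite-dimensional Fredholm alternative says: either (I - K) is invertible, or ker(I - K) ≠ {0} and then range(I - K) = ker((I - K)^*)^⊥, with dim ker(I - K) = dim ker((I - K)^*). Since det(I - K) ≠ 0, 1 is not an eigenvalue of K and ker(I - K) = {0}, so we are in the first case: for every y there is a unique x = (I - K)^(-1) y. Explicitly, by the Sherman–Morrison formula, (I - u v^T)^(-1) = I + u v^T/(1 - v·u), i.e. (I - K)^(-1) = I + K/(-12).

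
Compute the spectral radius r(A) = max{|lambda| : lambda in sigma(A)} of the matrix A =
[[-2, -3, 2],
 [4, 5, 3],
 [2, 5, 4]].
r(A) ≈ 8.2038

The eigenvalues of A are the roots of its characteristic polynomial. With M = A (coefficients from the trace, the sum of principal 2x2 minors, and det A):
  p(λ) = det(λ I - M) = λ^3 - 7λ^2 - 5λ - 40.
No integer candidate from the rational root theorem (±divisors of 40) is a root, so the roots are irrational. The cubic discriminant is Δ = -121555 < 0, so there is one real root and a complex-conjugate pair. p(8) = -16 and p(9) = 77 have opposite signs, so a root lies in (8, 9); Newton's method refines it to λ ≈ 8.2038. Dividing out (λ - (8.2038)) leaves approximately λ^2 + 1.2038λ + 4.8758. For λ^2 + 1.2038λ + 4.8758 the discriminant is -18.054. It is negative, so the remaining roots are the complex-conjugate pair λ ≈ -0.6019 ± 2.1245i. Their product equals the constant term, so |λ|^2 ≈ 4.8758 and |λ| ≈ 2.2081.
Thus the eigenvalues (to 4 decimals) are 8.2038 (modulus 8.2038); -0.6019 ± 2.1245i (modulus 2.2081). The spectral radius is the largest modulus: r(A) ≈ 8.2038. (Cross-check: r(A) ≤ ||A||_2 ≈ 9.8743; equality holds whenever A is normal, though it can also hold for some non-normal A.)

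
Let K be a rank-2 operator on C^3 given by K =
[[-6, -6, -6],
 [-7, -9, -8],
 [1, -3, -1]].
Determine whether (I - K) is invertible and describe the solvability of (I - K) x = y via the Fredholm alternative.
(I - K) is invertible (det(I - K) = 26 ≠ 0), so for every y in C^3 the equation (I - K) x = y has a unique solution.

K has rank 2 and factors as K = U V^T = u1 v1^T + u2 v2^T with u1 = (-2, -3, -1), v1 = (1, 3, 2), u2 = (2, 2, -1), v2 = (-2, 0, -1) (multiplying out reproduces the displayed K). The nonzero eigenvalues of U V^T coincide with those of the 2 x 2 matrix G = V^T U = [[v1·u1, v1·u2], [v2·u1, v2·u2]] = [[-13, 6], [5, -3]], and by the Sylvester determinant identity det(I_3 - U V^T) = det(I_2 - V^T U) = det([[14, -6], [-5, 4]]) = (14)(4) - (-6)(-5) = 26. (Direct check: I - K =
[[7, 6, 6],
 [7, 10, 8],
 [-1, 3, 2]]
has determinant 26.) The finite-dimensional Fredholm alternative says: either (I - K) is invertible, or ker(I - K) ≠ {0} and then range(I - K) = ker((I - K)^*)^⊥, with dim ker(I - K) = dim ker((I - K)^*). Since det(I - K) ≠ 0, 1 is not an eigenvalue of K and ker(I - K) = {0}, so we are in the first case: for every y there is a unique x = (I - K)^(-1) y. (Explicitly, by the Woodbury identity, (I - U V^T)^(-1) = I + U (I_2 - G)^(-1) V^T.)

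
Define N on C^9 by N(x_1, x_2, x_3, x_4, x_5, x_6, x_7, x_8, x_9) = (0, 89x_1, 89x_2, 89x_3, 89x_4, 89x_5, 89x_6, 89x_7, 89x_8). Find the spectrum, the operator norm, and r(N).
sigma(N) = {0}; ||N|| = 89; r(N) = 0. (N is nilpotent with N^9 = 0.)

On C^9, N is a strictly lower-triangular matrix with 89 on the subdiagonal and zeros elsewhere, so its characteristic polynomial is lambda^9 and every eigenvalue is 0: sigma(N) = {0}. For the operator norm, N e_i = 89e_{i+1} for i = 1, ..., 8 and N e_9 = 0, so the singular values of N are 89 (with multiplicity 8) and 0; hence ||N|| = 89. The spectral radius r(N) = max|lambda| = 0. Note ||N|| > r(N) — characteristic of non-normal nilpotent operators. Indeed N^9 = 0.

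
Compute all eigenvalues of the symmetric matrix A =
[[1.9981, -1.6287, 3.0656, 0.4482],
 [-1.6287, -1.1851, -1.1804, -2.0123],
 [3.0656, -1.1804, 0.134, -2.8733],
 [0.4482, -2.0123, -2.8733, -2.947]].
sigma(A) ≈ {-6, -2, 1, 5}

A is real symmetric, so its spectrum consists of real eigenvalues. Expanding the characteristic polynomial of the displayed matrix gives
  det(λ I - A) = p(λ) = λ^4 + (2)λ^3 + (-31)λ^2 + (-32.0021)λ + (60).
Solving p(λ) = 0 yields eigenvalues ≈ -6, -2, 1, 5. (A is shown rounded to 4 decimals, so these recover the underlying integer eigenvalues to within that precision.)
Verification: the trace of A = -2 equals the sum of eigenvalues -2, and det(A) ≈ 59.9993 matches the eigenvalue product 60.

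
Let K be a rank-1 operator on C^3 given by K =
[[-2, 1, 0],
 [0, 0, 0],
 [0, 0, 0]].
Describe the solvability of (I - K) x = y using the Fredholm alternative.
(I - K) is invertible (det(I - K) = 3 ≠ 0), so for every y in C^3 the equation (I - K) x = y has a unique solution.

K has rank 1, so it is an outer product K = u v^T: every row of K is a multiple of one row vector. Reading off the entries, u = (-1, 0, 0) and v = (2, -1, 0) (row i of K equals u_i·v^T). A rank-one matrix u v^T satisfies K u = u (v·u) and kills the (2)-dimensional subspace v^⊥, so its characteristic polynomial is lambda^2 (lambda - v·u) with v·u = tr K = -2. Hence the eigenvalues of I - K are 1 (multiplicity 2) and 1 - (-2) = 3, so det(I - K) = 3. (Direct check: I - K =
[[3, -1, 0],
 [0, 1, 0],
 [0, 0, 1]]
has determinant 3.) The finite-dimensional Fredholm alternative says: either (I - K) is invertible, or ker(I - K) ≠ {0} and then range(I - K) = ker((I - K)^*)^⊥, with dim ker(I - K) = dim ker((I - K)^*). Since det(I - K) ≠ 0, 1 is not an eigenvalue of K and ker(I - K) = {0}, so we are in the first case: for every y there is a unique x = (I - K)^(-1) y. Explicitly, by the Sherman–Morrison formula, (I - u v^T)^(-1) = I + u v^T/(1 - v·u), i.e. (I - K)^(-1) = I + K/(3).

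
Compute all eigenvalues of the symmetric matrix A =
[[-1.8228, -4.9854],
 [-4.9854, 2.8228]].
sigma(A) ≈ {-5, 6}

A is real symmetric, so its spectrum consists of real eigenvalues. Expanding the characteristic polynomial of the displayed matrix gives
  det(λ I - A) = p(λ) = λ^2 + (-1)λ + (-30).
Solving p(λ) = 0 yields eigenvalues ≈ -5, 6. (A is shown rounded to 4 decimals, so these recover the underlying integer eigenvalues to within that precision.)
Verification: the trace of A = 1 equals the sum of eigenvalues 1, and det(A) ≈ -29.9996 matches the eigenvalue product -30.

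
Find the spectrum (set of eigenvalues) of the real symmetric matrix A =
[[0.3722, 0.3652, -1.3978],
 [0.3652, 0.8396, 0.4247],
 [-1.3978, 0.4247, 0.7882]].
sigma(A) ≈ {-1, 1, 2}

A is real symmetric, so its spectrum consists of real eigenvalues. Expanding the characteristic polynomial of the displayed matrix gives
  det(λ I - A) = p(λ) = λ^3 + (-2)λ^2 + (-1)λ + (2).
Solving p(λ) = 0 yields eigenvalues ≈ -1, 1, 2. (A is shown rounded to 4 decimals, so these recover the underlying integer eigenvalues to within that precision.)
Verification: the trace of A = 2 equals the sum of eigenvalues 2, and det(A) ≈ -2.0000 matches the eigenvalue product -2.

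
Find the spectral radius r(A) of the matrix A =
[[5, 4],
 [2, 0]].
r(A) = (5 + sqrt(57))/2 ≈ 6.2749

The eigenvalues of A are the roots of its characteristic polynomial. With M = A (coefficients from the trace and determinant):
  p(λ) = det(λ I - M) = λ^2 - 5λ - 8.
For λ^2 - 5λ - 8 the discriminant is 57. It is nonnegative but not a perfect square, so the roots are real and irrational: λ = (5 ± sqrt(57))/2 ≈ 6.2749, -1.2749.
Thus the eigenvalues (to 4 decimals) are 6.2749 (modulus 6.2749); -1.2749 (modulus 1.2749). The spectral radius is the largest modulus: r(A) = (5 + sqrt(57))/2 ≈ 6.2749. (Cross-check: r(A) ≤ ||A||_2 ≈ 6.5977; equality holds whenever A is normal, though it can also hold for some non-normal A.)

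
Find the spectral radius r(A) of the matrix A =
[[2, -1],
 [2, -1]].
r(A) = 1

The eigenvalues of A are the roots of its characteristic polynomial. With M = A (coefficients from the trace and determinant):
  p(λ) = det(λ I - M) = λ^2 - λ.
For λ^2 - λ the discriminant is 1. It is a perfect square (1^2), so the roots are rational: λ = (1 ± 1)/2 = 1, 0.
Thus the eigenvalues (to 4 decimals) are 1 (modulus 1); 0 (modulus 0). The spectral radius is the largest modulus: r(A) = 1. (Cross-check: r(A) ≤ ||A||_2 ≈ 3.1623; equality holds whenever A is normal, though it can also hold for some non-normal A.)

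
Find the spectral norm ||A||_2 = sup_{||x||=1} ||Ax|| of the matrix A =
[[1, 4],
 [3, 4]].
||A||_2 = sqrt((42 + sqrt(1508))/2) ≈ 6.3574 (= sqrt(largest eigenvalue of A^T A))

||A||_2 = sigma_max(A) = sqrt(lambda_max(A^T A)). Form the symmetric matrix M = A^T A =
[[10, 16],
 [16, 32]].
Its characteristic polynomial (trace, determinant of M give the coefficients) is
  p(λ) = det(λ I - M) = λ^2 - 42λ + 64.
For λ^2 - 42λ + 64 the discriminant is 1508. It is nonnegative but not a perfect square, so the roots are real and irrational: λ = (42 ± sqrt(1508))/2 ≈ 40.4165, 1.5835.
So the eigenvalues of A^T A are ≈ 1.5835, 40.4165 (all ≥ 0, as they must be for A^T A). The largest is λ_max = (42 + sqrt(1508))/2 ≈ 40.4165, hence ||A||_2 = sqrt(λ_max) = sqrt((42 + sqrt(1508))/2) ≈ 6.3574.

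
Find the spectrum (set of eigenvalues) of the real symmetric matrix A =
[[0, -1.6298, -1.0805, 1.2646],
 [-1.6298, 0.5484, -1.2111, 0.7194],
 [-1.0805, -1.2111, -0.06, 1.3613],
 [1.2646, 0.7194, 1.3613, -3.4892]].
sigma(A) ≈ {-5, -1, 1, 2}

A is real symmetric, so its spectrum consists of real eigenvalues. Expanding the characteristic polynomial of the displayed matrix gives
  det(λ I - A) = p(λ) = λ^4 + (3)λ^3 + (-11)λ^2 + (-3)λ + (10).
Solving p(λ) = 0 yields eigenvalues ≈ -5, -1, 1, 2. (A is shown rounded to 4 decimals, so these recover the underlying integer eigenvalues to within that precision.)
Verification: the trace of A = -3 equals the sum of eigenvalues -3, and det(A) ≈ 9.9993 matches the eigenvalue product 10.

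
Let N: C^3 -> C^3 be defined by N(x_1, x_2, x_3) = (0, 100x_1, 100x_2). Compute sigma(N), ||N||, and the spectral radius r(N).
sigma(N) = {0}; ||N|| = 100; r(N) = 0. (N is nilpotent with N^3 = 0.)

On C^3, N is a strictly lower-triangular matrix with 100 on the subdiagonal and zeros elsewhere, so its characteristic polynomial is lambda^3 and every eigenvalue is 0: sigma(N) = {0}. For the operator norm, N e_i = 100e_{i+1} for i = 1, ..., 2 and N e_3 = 0, so the singular values of N are 100 (with multiplicity 2) and 0; hence ||N|| = 100. The spectral radius r(N) = max|lambda| = 0. Note ||N|| > r(N) — characteristic of non-normal nilpotent operators. Indeed N^3 = 0.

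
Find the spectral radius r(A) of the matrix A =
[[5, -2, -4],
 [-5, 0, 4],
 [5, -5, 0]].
r(A) ≈ 6.0538

The eigenvalues of A are the roots of its characteristic polynomial. With M = A (coefficients from the trace, the sum of principal 2x2 minors, and det A):
  p(λ) = det(λ I - M) = λ^3 - 5λ^2 + 30λ + 40.
No integer candidate from the rational root theorem (±divisors of 40) is a root, so the roots are irrational. The cubic discriminant is Δ = -216700 < 0, so there is one real root and a complex-conjugate pair. p(-2) = -48 and p(-1) = 4 have opposite signs, so a root lies in (-2, -1); Newton's method refines it to λ ≈ -1.0914. Dividing out (λ - (-1.0914)) leaves approximately λ^2 - 6.0914λ + 36.6485. For λ^2 - 6.0914λ + 36.6485 the discriminant is -109.4883. It is negative, so the remaining roots are the complex-conjugate pair λ ≈ 3.0457 ± 5.2318i. Their product equals the constant term, so |λ|^2 ≈ 36.6485 and |λ| ≈ 6.0538.
Thus the eigenvalues (to 4 decimals) are -1.0914 (modulus 1.0914); 3.0457 ± 5.2318i (modulus 6.0538). The spectral radius is the largest modulus: r(A) ≈ 6.0538. (Cross-check: r(A) ≤ ||A||_2 ≈ 10.6297; equality holds whenever A is normal, though it can also hold for some non-normal A.)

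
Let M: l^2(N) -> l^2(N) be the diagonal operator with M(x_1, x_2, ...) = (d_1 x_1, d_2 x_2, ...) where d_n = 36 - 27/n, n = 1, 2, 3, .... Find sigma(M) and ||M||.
sigma(M) = {36 - 27/n : n ≥ 1} ∪ {36}; ||M|| = 36

A bounded diagonal operator on l^2 with diagonal entries d_n has spectrum equal to the closure of {d_n : n ≥ 1}: every d_n is an eigenvalue (with eigenvector e_n), so {d_n} ⊂ sigma(M); the spectrum is closed, so its closure is too; and for lambda not in the closure, (M - lambda I) has bounded inverse (the diagonal entries 1/(d_n - lambda) are bounded). For our sequence d_n = 36 - 27/n, n = 1, 2, 3, ...:
  - {d_n} = {36 - 27/n : n ≥ 1}; the only limit point is 36
  - closure = {36 - 27/n : n ≥ 1} ∪ {36}
For the norm: a diagonal operator has ||M|| = sup_n |d_n|. Here d_n = 36 - 27/n increases monotonically from d_1 = 9 toward 36, with all terms in [9, 36); so sup_n |d_n| = 36 (the supremum is the limit, not attained). So ||M|| = 36.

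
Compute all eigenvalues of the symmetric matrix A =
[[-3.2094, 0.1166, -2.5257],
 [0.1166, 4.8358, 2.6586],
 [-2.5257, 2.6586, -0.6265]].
sigma(A) ≈ {-5, 0, 6}

A is real symmetric, so its spectrum consists of real eigenvalues. Expanding the characteristic polynomial of the displayed matrix gives
  det(λ I - A) = p(λ) = λ^3 + (-1)λ^2 + (-30)λ + (-0.0021).
Solving p(λ) = 0 yields eigenvalues ≈ -5, 0, 6. (A is shown rounded to 4 decimals, so these recover the underlying integer eigenvalues to within that precision.)
Verification: the trace of A = 1 equals the sum of eigenvalues 1, and det(A) ≈ 0.0021 matches the eigenvalue product 0.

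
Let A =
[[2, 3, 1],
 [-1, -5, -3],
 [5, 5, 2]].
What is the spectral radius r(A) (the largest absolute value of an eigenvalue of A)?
r(A) = 3

The eigenvalues of A are the roots of its characteristic polynomial. With M = A (coefficients from the trace, the sum of principal 2x2 minors, and det A):
  p(λ) = det(λ I - M) = λ^3 + λ^2 - 3λ + 9.
By the rational root theorem any rational root is an integer divisor of 9. Testing λ = -3: p(-3) = -27 + 9 + 9 + 9 = 0, so λ = -3 is a root. Dividing out (λ + 3) leaves p(λ) = (λ + 3)(λ^2 - 2λ + 3). For λ^2 - 2λ + 3 the discriminant is -8. It is negative, so the roots are the complex-conjugate pair λ = 1 ± (sqrt(8)/2) i ≈ 1 ± 1.4142i. For a conjugate pair the product of the roots equals the constant term, so |λ|^2 = 3 and |λ| = sqrt(3) ≈ 1.7321.
Thus the eigenvalues (to 4 decimals) are 1 ± 1.4142i (modulus 1.7321); -3 (modulus 3). The spectral radius is the largest modulus: r(A) = 3. (Cross-check: r(A) ≤ ||A||_2 ≈ 9.776; equality holds whenever A is normal, though it can also hold for some non-normal A.)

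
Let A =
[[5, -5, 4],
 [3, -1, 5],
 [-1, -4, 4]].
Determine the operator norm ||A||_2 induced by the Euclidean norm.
||A||_2 ≈ 10.55 (= sqrt(largest eigenvalue of A^T A))

||A||_2 = sigma_max(A) = sqrt(lambda_max(A^T A)). Form the symmetric matrix M = A^T A =
[[35, -24, 31],
 [-24, 42, -41],
 [31, -41, 57]].
Its characteristic polynomial (trace, sum of principal 2x2 minors, determinant of M give the coefficients) is
  p(λ) = det(λ I - M) = λ^3 - 134λ^2 + 2641λ - 12769.
No integer candidate from the rational root theorem (±divisors of 12769) is a root, so the roots are irrational. The cubic discriminant is Δ = 5601578449 > 0, so there are three distinct real roots. p(7) = -505 and p(8) = 295 have opposite signs, so a root lies in (7, 8); Newton's method refines it to λ ≈ 7.5978. p(15) = 71 and p(16) = -721 have opposite signs, so a root lies in (15, 16); Newton's method refines it to λ ≈ 15.0996. p(111) = -3001 and p(112) = 7055 have opposite signs, so a root lies in (111, 112); Newton's method refines it to λ ≈ 111.3026. Check (Vieta): the three roots sum to 134, matching tr M = 134.
So the eigenvalues of A^T A are ≈ 7.5978, 15.0996, 111.3026 (all ≥ 0, as they must be for A^T A). The largest is λ_max ≈ 111.3026, hence ||A||_2 = sqrt(λ_max) ≈ 10.55.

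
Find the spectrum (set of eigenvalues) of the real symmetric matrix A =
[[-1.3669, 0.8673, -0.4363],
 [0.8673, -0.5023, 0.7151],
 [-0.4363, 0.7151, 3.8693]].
sigma(A) ≈ {-2, 0, 4}

A is real symmetric, so its spectrum consists of real eigenvalues. Expanding the characteristic polynomial of the displayed matrix gives
  det(λ I - A) = p(λ) = λ^3 + (-2)λ^2 + (-8)λ + (0).
Solving p(λ) = 0 yields eigenvalues ≈ -2, 0, 4. (A is shown rounded to 4 decimals, so these recover the underlying integer eigenvalues to within that precision.)
Verification: the trace of A = 2 equals the sum of eigenvalues 2, and det(A) ≈ -0.0005 matches the eigenvalue product 0.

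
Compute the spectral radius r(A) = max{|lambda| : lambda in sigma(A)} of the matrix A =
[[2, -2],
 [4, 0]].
r(A) = sqrt(8) ≈ 2.8284

The eigenvalues of A are the roots of its characteristic polynomial. With M = A (coefficients from the trace and determinant):
  p(λ) = det(λ I - M) = λ^2 - 2λ + 8.
For λ^2 - 2λ + 8 the discriminant is -28. It is negative, so the roots are the complex-conjugate pair λ = 1 ± (sqrt(28)/2) i ≈ 1 ± 2.6458i. For a conjugate pair the product of the roots equals the constant term, so |λ|^2 = 8 and |λ| = sqrt(8) ≈ 2.8284.
Thus the eigenvalues (to 4 decimals) are 1 ± 2.6458i (modulus 2.8284). The spectral radius is the largest modulus: r(A) = sqrt(8) ≈ 2.8284. (Cross-check: r(A) ≤ ||A||_2 ≈ 4.5765; equality holds whenever A is normal, though it can also hold for some non-normal A.)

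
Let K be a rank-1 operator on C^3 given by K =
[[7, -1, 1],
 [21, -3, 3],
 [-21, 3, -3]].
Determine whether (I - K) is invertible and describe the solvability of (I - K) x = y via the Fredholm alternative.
(I - K) is singular (det(I - K) = 0, i.e. 1 ∈ sigma(K)). (I - K) x = y is solvable iff y ⊥ ker((I - K)^*) = span{(7, -1, 1)}, i.e. iff 7y_1 - y_2 + y_3 = 0. When solvable, the solutions are x = y + c·(1, 3, -3), c arbitrary (ker(I - K) = span{(1, 3, -3)}, dimension 1).

K has rank 1, so it is an outer product K = u v^T: every row of K is a multiple of one row vector. Reading off the entries, u = (1, 3, -3) and v = (7, -1, 1) (row i of K equals u_i·v^T). A rank-one matrix u v^T satisfies K u = u (v·u) and kills the (2)-dimensional subspace v^⊥, so its characteristic polynomial is lambda^2 (lambda - v·u) with v·u = tr K = 1. Hence the eigenvalues of I - K are 1 (multiplicity 2) and 1 - (1) = 0, so det(I - K) = 0. (Direct check: I - K =
[[-6, 1, -1],
 [-21, 4, -3],
 [21, -3, 4]]
has determinant 0.) So 1 is an eigenvalue of K and (I - K) is not invertible. The finite-dimensional Fredholm alternative says: either (I - K) is invertible, or ker(I - K) ≠ {0} and then range(I - K) = ker((I - K)^*)^⊥, with dim ker(I - K) = dim ker((I - K)^*). We are in the second case, so we need both kernels. Kernel of I - K: (I - K) u = u - u (v·u) = u - u = 0, so ker(I - K) = span{u} = span{(1, 3, -3)} (it is exactly 1-dimensional because rank(I - K) = 2). Kernel of the adjoint: K is real, so (I - K)^* = I - K^T = I - v u^T, and (I - v u^T) v = v - v (u·v) = 0; hence ker((I - K)^*) = span{v} = span{(7, -1, 1)}. Therefore (I - K) x = y is solvable iff <y, v> = 0, i.e. iff 7y_1 - y_2 + y_3 = 0. When this holds, K y = u (v·y) = 0, so (I - K) y = y and x = y is a particular solution; the full solution set is the line x = y + c·u = y + c·(1, 3, -3), c ∈ C.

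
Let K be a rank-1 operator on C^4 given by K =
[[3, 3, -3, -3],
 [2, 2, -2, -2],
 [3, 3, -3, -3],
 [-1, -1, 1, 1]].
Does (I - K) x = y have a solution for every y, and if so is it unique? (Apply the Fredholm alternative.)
(I - K) is invertible (det(I - K) = -2 ≠ 0), so for every y in C^4 the equation (I - K) x = y has a unique solution.

K has rank 1, so it is an outer product K = u v^T: every row of K is a multiple of one row vector. Reading off the entries, u = (-3, -2, -3, 1) and v = (-1, -1, 1, 1) (row i of K equals u_i·v^T). A rank-one matrix u v^T satisfies K u = u (v·u) and kills the (3)-dimensional subspace v^⊥, so its characteristic polynomial is lambda^3 (lambda - v·u) with v·u = tr K = 3. Hence the eigenvalues of I - K are 1 (multiplicity 3) and 1 - (3) = -2, so det(I - K) = -2. (Direct check: I - K =
[[-2, -3, 3, 3],
 [-2, -1, 2, 2],
 [-3, -3, 4, 3],
 [1, 1, -1, 0]]
has determinant -2.) The finite-dimensional Fredholm alternative says: either (I - K) is invertible, or ker(I - K) ≠ {0} and then range(I - K) = ker((I - K)^*)^⊥, with dim ker(I - K) = dim ker((I - K)^*). Since det(I - K) ≠ 0, 1 is not an eigenvalue of K and ker(I - K) = {0}, so we are in the first case: for every y there is a unique x = (I - K)^(-1) y. Explicitly, by the Sherman–Morrison formula, (I - u v^T)^(-1) = I + u v^T/(1 - v·u), i.e. (I - K)^(-1) = I + K/(-2).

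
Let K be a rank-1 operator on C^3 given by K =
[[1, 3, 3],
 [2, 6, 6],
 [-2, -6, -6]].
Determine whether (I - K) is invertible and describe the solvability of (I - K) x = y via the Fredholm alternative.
(I - K) is singular (det(I - K) = 0, i.e. 1 ∈ sigma(K)). (I - K) x = y is solvable iff y ⊥ ker((I - K)^*) = span{(1, 3, 3)}, i.e. iff y_1 + 3y_2 + 3y_3 = 0. When solvable, the solutions are x = y + c·(1, 2, -2), c arbitrary (ker(I - K) = span{(1, 2, -2)}, dimension 1).

K has rank 1, so it is an outer product K = u v^T: every row of K is a multiple of one row vector. Reading off the entries, u = (1, 2, -2) and v = (1, 3, 3) (row i of K equals u_i·v^T). A rank-one matrix u v^T satisfies K u = u (v·u) and kills the (2)-dimensional subspace v^⊥, so its characteristic polynomial is lambda^2 (lambda - v·u) with v·u = tr K = 1. Hence the eigenvalues of I - K are 1 (multiplicity 2) and 1 - (1) = 0, so det(I - K) = 0. (Direct check: I - K =
[[0, -3, -3],
 [-2, -5, -6],
 [2, 6, 7]]
has determinant 0.) So 1 is an eigenvalue of K and (I - K) is not invertible. The finite-dimensional Fredholm alternative says: either (I - K) is invertible, or ker(I - K) ≠ {0} and then range(I - K) = ker((I - K)^*)^⊥, with dim ker(I - K) = dim ker((I - K)^*). We are in the second case, so we need both kernels. Kernel of I - K: (I - K) u = u - u (v·u) = u - u = 0, so ker(I - K) = span{u} = span{(1, 2, -2)} (it is exactly 1-dimensional because rank(I - K) = 2). Kernel of the adjoint: K is real, so (I - K)^* = I - K^T = I - v u^T, and (I - v u^T) v = v - v (u·v) = 0; hence ker((I - K)^*) = span{v} = span{(1, 3, 3)}. Therefore (I - K) x = y is solvable iff <y, v> = 0, i.e. iff y_1 + 3y_2 + 3y_3 = 0. When this holds, K y = u (v·y) = 0, so (I - K) y = y and x = y is a particular solution; the full solution set is the line x = y + c·u = y + c·(1, 2, -2), c ∈ C.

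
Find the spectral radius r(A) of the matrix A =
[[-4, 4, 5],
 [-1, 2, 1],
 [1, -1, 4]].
r(A) ≈ 4.5139

The eigenvalues of A are the roots of its characteristic polynomial. With M = A (coefficients from the trace, the sum of principal 2x2 minors, and det A):
  p(λ) = det(λ I - M) = λ^3 - 2λ^2 - 16λ + 21.
No integer candidate from the rational root theorem (±divisors of 21) is a root, so the roots are irrational. The cubic discriminant is Δ = 18269 > 0, so there are three distinct real roots. p(-4) = -11 and p(-3) = 24 have opposite signs, so a root lies in (-4, -3); Newton's method refines it to λ ≈ -3.7534. p(1) = 4 and p(2) = -11 have opposite signs, so a root lies in (1, 2); Newton's method refines it to λ ≈ 1.2395. p(4) = -11 and p(5) = 16 have opposite signs, so a root lies in (4, 5); Newton's method refines it to λ ≈ 4.5139. Check (Vieta): the three roots sum to 2, matching tr M = 2.
Thus the eigenvalues (to 4 decimals) are -3.7534 (modulus 3.7534); 1.2395 (modulus 1.2395); 4.5139 (modulus 4.5139). The spectral radius is the largest modulus: r(A) ≈ 4.5139. (Cross-check: r(A) ≤ ||A||_2 ≈ 8.0683; equality holds whenever A is normal, though it can also hold for some non-normal A.)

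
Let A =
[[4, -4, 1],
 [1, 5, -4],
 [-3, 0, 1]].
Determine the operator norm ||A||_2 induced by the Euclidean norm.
||A||_2 ≈ 7.6187 (= sqrt(largest eigenvalue of A^T A))

||A||_2 = sigma_max(A) = sqrt(lambda_max(A^T A)). Form the symmetric matrix M = A^T A =
[[26, -11, -3],
 [-11, 41, -24],
 [-3, -24, 18]].
Its characteristic polynomial (trace, sum of principal 2x2 minors, determinant of M give the coefficients) is
  p(λ) = det(λ I - M) = λ^3 - 85λ^2 + 1566λ - 81.
No integer candidate from the rational root theorem (±divisors of 81) is a root, so the roots are irrational. The cubic discriminant is Δ = 2351634849 > 0, so there are three distinct real roots. p(0) = -81 and p(1) = 1401 have opposite signs, so a root lies in (0, 1); Newton's method refines it to λ ≈ 0.0519. p(26) = 751 and p(27) = -81 have opposite signs, so a root lies in (26, 27); Newton's method refines it to λ ≈ 26.9032. p(58) = -81 and p(59) = 1807 have opposite signs, so a root lies in (58, 59); Newton's method refines it to λ ≈ 58.0449. Check (Vieta): the three roots sum to 85, matching tr M = 85.
So the eigenvalues of A^T A are ≈ 0.0519, 26.9032, 58.0449 (all ≥ 0, as they must be for A^T A). The largest is λ_max ≈ 58.0449, hence ||A||_2 = sqrt(λ_max) ≈ 7.6187.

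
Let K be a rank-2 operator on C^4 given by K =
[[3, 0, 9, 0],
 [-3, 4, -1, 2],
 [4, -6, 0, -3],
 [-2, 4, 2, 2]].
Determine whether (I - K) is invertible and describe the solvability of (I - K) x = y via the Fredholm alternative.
(I - K) is invertible (det(I - K) = -26 ≠ 0), so for every y in C^4 the equation (I - K) x = y has a unique solution.

K has rank 2 and factors as K = U V^T = u1 v1^T + u2 v2^T with u1 = (-3, -1, 2, -2), v1 = (1, -2, -1, -1), u2 = (3, -1, 1, 0), v2 = (2, -2, 2, -1) (multiplying out reproduces the displayed K). The nonzero eigenvalues of U V^T coincide with those of the 2 x 2 matrix G = V^T U = [[v1·u1, v1·u2], [v2·u1, v2·u2]] = [[-1, 4], [2, 10]], and by the Sylvester determinant identity det(I_4 - U V^T) = det(I_2 - V^T U) = det([[2, -4], [-2, -9]]) = (2)(-9) - (-4)(-2) = -26. (Direct check: I - K =
[[-2, 0, -9, 0],
 [3, -3, 1, -2],
 [-4, 6, 1, 3],
 [2, -4, -2, -1]]
has determinant -26.) The finite-dimensional Fredholm alternative says: either (I - K) is invertible, or ker(I - K) ≠ {0} and then range(I - K) = ker((I - K)^*)^⊥, with dim ker(I - K) = dim ker((I - K)^*). Since det(I - K) ≠ 0, 1 is not an eigenvalue of K and ker(I - K) = {0}, so we are in the first case: for every y there is a unique x = (I - K)^(-1) y. (Explicitly, by the Woodbury identity, (I - U V^T)^(-1) = I + U (I_2 - G)^(-1) V^T.)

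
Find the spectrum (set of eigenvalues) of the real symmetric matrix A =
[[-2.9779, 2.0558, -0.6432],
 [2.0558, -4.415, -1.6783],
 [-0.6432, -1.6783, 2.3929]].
sigma(A) ≈ {-6, -2, 3}

A is real symmetric, so its spectrum consists of real eigenvalues. Expanding the characteristic polynomial of the displayed matrix gives
  det(λ I - A) = p(λ) = λ^3 + (5)λ^2 + (-12)λ + (-36).
Solving p(λ) = 0 yields eigenvalues ≈ -6, -2, 3. (A is shown rounded to 4 decimals, so these recover the underlying integer eigenvalues to within that precision.)
Verification: the trace of A = -5 equals the sum of eigenvalues -5, and det(A) ≈ 36.0001 matches the eigenvalue product 36.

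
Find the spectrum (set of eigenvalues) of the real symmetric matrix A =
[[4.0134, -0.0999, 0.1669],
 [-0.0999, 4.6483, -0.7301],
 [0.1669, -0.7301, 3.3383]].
sigma(A) ≈ {3, 4, 5}

A is real symmetric, so its spectrum consists of real eigenvalues. Expanding the characteristic polynomial of the displayed matrix gives
  det(λ I - A) = p(λ) = λ^3 + (-12)λ^2 + (47)λ + (-60).
Solving p(λ) = 0 yields eigenvalues ≈ 3, 4, 5. (A is shown rounded to 4 decimals, so these recover the underlying integer eigenvalues to within that precision.)
Verification: the trace of A = 12 equals the sum of eigenvalues 12, and det(A) ≈ 59.9998 matches the eigenvalue product 60.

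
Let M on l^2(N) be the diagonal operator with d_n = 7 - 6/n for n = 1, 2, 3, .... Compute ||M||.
||M|| = 7

For a diagonal operator on l^2 with entries d_n, ||M|| = sup_n |d_n|. Here d_1 = 1, d_2 = 4, ..., and d_n = 7 - 6/n increases monotonically toward 7. All terms lie in [1, 7), so |d_n| = d_n and the supremum is the limit 7, which is not attained by any individual d_n. Hence ||M|| = 7.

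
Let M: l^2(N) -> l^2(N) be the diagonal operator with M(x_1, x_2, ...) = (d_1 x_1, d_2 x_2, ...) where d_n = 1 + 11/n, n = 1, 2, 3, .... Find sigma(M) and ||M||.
sigma(M) = {1 + 11/n : n ≥ 1} ∪ {1}; ||M|| = 12

A bounded diagonal operator on l^2 with diagonal entries d_n has spectrum equal to the closure of {d_n : n ≥ 1}: every d_n is an eigenvalue (with eigenvector e_n), so {d_n} ⊂ sigma(M); the spectrum is closed, so its closure is too; and for lambda not in the closure, (M - lambda I) has bounded inverse (the diagonal entries 1/(d_n - lambda) are bounded). For our sequence d_n = 1 + 11/n, n = 1, 2, 3, ...:
  - {d_n} = {1 + 11/n : n ≥ 1}; the only limit point is 1
  - closure = {1 + 11/n : n ≥ 1} ∪ {1}
For the norm: a diagonal operator has ||M|| = sup_n |d_n|. Here d_n = 1 + 11/n is positive and decreasing, so sup_n |d_n| = d_1 = 1 + 11 = 12. So ||M|| = 12.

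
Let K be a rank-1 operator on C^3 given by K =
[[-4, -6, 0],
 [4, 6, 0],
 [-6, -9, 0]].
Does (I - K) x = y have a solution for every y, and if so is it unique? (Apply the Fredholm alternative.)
(I - K) is invertible (det(I - K) = -1 ≠ 0), so for every y in C^3 the equation (I - K) x = y has a unique solution.

K has rank 1, so it is an outer product K = u v^T: every row of K is a multiple of one row vector. Reading off the entries, u = (2, -2, 3) and v = (-2, -3, 0) (row i of K equals u_i·v^T). A rank-one matrix u v^T satisfies K u = u (v·u) and kills the (2)-dimensional subspace v^⊥, so its characteristic polynomial is lambda^2 (lambda - v·u) with v·u = tr K = 2. Hence the eigenvalues of I - K are 1 (multiplicity 2) and 1 - (2) = -1, so det(I - K) = -1. (Direct check: I - K =
[[5, 6, 0],
 [-4, -5, 0],
 [6, 9, 1]]
has determinant -1.) The finite-dimensional Fredholm alternative says: either (I - K) is invertible, or ker(I - K) ≠ {0} and then range(I - K) = ker((I - K)^*)^⊥, with dim ker(I - K) = dim ker((I - K)^*). Since det(I - K) ≠ 0, 1 is not an eigenvalue of K and ker(I - K) = {0}, so we are in the first case: for every y there is a unique x = (I - K)^(-1) y. Explicitly, by the Sherman–Morrison formula, (I - u v^T)^(-1) = I + u v^T/(1 - v·u), i.e. (I - K)^(-1) = I - K.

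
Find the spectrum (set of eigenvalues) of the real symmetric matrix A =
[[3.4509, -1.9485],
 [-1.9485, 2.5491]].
sigma(A) ≈ {1, 5}

A is real symmetric, so its spectrum consists of real eigenvalues. Expanding the characteristic polynomial of the displayed matrix gives
  det(λ I - A) = p(λ) = λ^2 + (-6)λ + (5).
Solving p(λ) = 0 yields eigenvalues ≈ 1, 5. (A is shown rounded to 4 decimals, so these recover the underlying integer eigenvalues to within that precision.)
Verification: the trace of A = 6 equals the sum of eigenvalues 6, and det(A) ≈ 5.0000 matches the eigenvalue product 5.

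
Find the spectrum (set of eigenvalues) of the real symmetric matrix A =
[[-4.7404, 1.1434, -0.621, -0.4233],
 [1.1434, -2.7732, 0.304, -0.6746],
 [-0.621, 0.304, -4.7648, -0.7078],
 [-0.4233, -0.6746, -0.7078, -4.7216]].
sigma(A) ≈ {-6, -5, -4, -2}

A is real symmetric, so its spectrum consists of real eigenvalues. Expanding the characteristic polynomial of the displayed matrix gives
  det(λ I - A) = p(λ) = λ^4 + (17)λ^3 + (104)λ^2 + (268)λ + (239.9978).
Solving p(λ) = 0 yields eigenvalues ≈ -6, -5, -4, -2. (A is shown rounded to 4 decimals, so these recover the underlying integer eigenvalues to within that precision.)
Verification: the trace of A = -17 equals the sum of eigenvalues -17, and det(A) ≈ 239.9978 matches the eigenvalue product 240.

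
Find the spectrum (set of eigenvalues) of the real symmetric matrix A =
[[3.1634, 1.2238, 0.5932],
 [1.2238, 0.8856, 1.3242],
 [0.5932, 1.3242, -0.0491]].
sigma(A) ≈ {-1, 1, 4}

A is real symmetric, so its spectrum consists of real eigenvalues. Expanding the characteristic polynomial of the displayed matrix gives
  det(λ I - A) = p(λ) = λ^3 + (-4)λ^2 + (-1)λ + (4).
Solving p(λ) = 0 yields eigenvalues ≈ -1, 1, 4. (A is shown rounded to 4 decimals, so these recover the underlying integer eigenvalues to within that precision.)
Verification: the trace of A = 4 equals the sum of eigenvalues 4, and det(A) ≈ -4.0001 matches the eigenvalue product -4.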